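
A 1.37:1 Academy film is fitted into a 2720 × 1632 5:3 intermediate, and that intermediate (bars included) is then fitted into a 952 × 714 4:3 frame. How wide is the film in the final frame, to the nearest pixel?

First fit — 1.37:1 Academy into 2720×1632 spans the height: 2235.84 × 1632.00.
Second fit — the 5:3 canvas into 952×714 spans the width: 952.00 × 571.20 (×0.3500 from 2720×1632).
The film scales with it: width 2235.84 × 0.3500 ≈ 782.54.

783 px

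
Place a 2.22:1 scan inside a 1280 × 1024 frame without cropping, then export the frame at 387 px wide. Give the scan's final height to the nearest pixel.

At 1280×1024 the scan is width-limited, so height = 1280 / 2.220 ≈ 576.58 px.
Resizing to 387 px wide multiplies everything by 0.3023: 576.58 → 174.32 px.

174 px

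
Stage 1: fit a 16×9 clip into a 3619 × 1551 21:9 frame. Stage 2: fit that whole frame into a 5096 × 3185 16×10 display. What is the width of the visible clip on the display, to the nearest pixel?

Inside the 3619×1551 canvas the clip is height-limited at 2757.33 × 1551.00.
21:9 in 5096×3185: fills the width, so the intermediate becomes 5096.00 × 2184.00 — a scale of ×1.4081.
The clip scales with it: width 2757.33 × 1.4081 ≈ 3882.67.

3883 px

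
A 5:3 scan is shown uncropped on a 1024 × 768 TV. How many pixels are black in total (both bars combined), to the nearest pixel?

157286 pixels

Since 1.667 > 1.333, the scan is width-limited.
Content height = 1024 × 3/5 ≈ 614.4000 px.
Leftover height: 768 − 614.4000 = 153.6000 px.
That's 153.6000 × 1024 ≈ 157286 black pixels.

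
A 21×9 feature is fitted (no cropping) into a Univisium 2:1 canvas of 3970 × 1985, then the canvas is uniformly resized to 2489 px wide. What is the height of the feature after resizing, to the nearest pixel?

Fitted into 3970×1985, the feature spans the width; its height is 3970 × 9/21 ≈ 1701.43 px.
Scaling 3970 → 2489 is ×0.6270, so the height becomes 1701.43 × 0.6270 ≈ 1066.71 px.

1067 px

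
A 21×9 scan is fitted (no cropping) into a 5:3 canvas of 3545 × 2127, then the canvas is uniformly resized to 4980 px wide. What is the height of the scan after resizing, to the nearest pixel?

2134 px

Fitted into 3545×2127, the scan spans the width; its height is 3545 × 9/21 ≈ 1519.29 px.
Scaling 3545 → 4980 is ×1.4048, so the height becomes 1519.29 × 1.4048 ≈ 2134.29 px.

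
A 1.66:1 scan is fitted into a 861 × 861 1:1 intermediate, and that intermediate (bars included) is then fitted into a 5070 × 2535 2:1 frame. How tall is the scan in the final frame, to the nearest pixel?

1527 px

Inside the 861×861 canvas the scan is width-limited at 861.00 × 518.67.
1:1 in 5070×2535: fills the height, so the intermediate becomes 2535.00 × 2535.00 — a scale of ×2.9443.
The scan scales with it: height 518.67 × 2.9443 ≈ 1527.11.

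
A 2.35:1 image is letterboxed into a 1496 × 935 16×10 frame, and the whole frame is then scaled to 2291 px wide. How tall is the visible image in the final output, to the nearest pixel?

Fitted into 1496×935, the image spans the width; its height is 1496 / 2.350 ≈ 636.60 px.
The frame scales by 2291/1496 = 1.5314; 636.60 × 1.5314 ≈ 974.89 px.

975 px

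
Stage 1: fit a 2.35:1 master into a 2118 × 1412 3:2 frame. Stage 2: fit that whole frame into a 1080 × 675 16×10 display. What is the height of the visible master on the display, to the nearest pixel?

Inside the 2118×1412 canvas the master is width-limited at 2118.00 × 901.28.
The 3:2 canvas is height-limited in 1080×675, giving 1012.50 × 675.00; scale factor 0.4780.
Applying the same ×0.4780: 901.28 → 430.85.

431 px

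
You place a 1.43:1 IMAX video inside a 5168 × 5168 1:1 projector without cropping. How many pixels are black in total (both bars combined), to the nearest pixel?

Since 1.430 > 1.000, the video is width-limited.
Content height = 5168 / 1.430 ≈ 3613.9860 px.
Black = 5168 − 3613.9860 = 1554.0140 px.
Across the 5168-px span: 1554.0140 × 5168 ≈ 8031144 px.

8031144 pixels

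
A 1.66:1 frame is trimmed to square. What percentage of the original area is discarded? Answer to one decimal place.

39.8%

The height stays; only width is cut (since square is narrower than 1.66:1).
(1.000)/(1.660) ≈ 0.602 of the area survives, leaving 39.76% discarded.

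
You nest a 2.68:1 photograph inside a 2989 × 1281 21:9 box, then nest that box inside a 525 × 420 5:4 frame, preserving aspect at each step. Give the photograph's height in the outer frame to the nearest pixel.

Inside the 2989×1281 canvas the photograph is width-limited at 2989.00 × 1115.30.
The 21:9 canvas is width-limited in 525×420, giving 525.00 × 225.00; scale factor 0.1756.
So the photograph's height is 1115.30 × 0.1756 ≈ 195.90.

196 px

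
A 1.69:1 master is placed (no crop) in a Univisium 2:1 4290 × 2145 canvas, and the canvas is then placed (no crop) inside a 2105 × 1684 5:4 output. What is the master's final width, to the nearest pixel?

First fit — 1.69:1 into 4290×2145 spans the height: 3625.05 × 2145.00.
The Univisium 2:1 canvas is width-limited in 2105×1684, giving 2105.00 × 1052.50; scale factor 0.4907.
So the master's width is 3625.05 × 0.4907 ≈ 1778.72.

1779 px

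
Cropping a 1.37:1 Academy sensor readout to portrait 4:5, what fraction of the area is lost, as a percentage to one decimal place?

41.6%

portrait 4:5 is narrower than 1.37:1 Academy, so the crop keeps the full height and trims the width.
Area ratio = (0.800)/(1.370) = 58.39%; the remaining 41.61% is cropped out.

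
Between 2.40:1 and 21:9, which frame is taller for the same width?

21:9

2.4 and 21:9 = 2.333; 2.4 > 2.333. The smaller width-to-height ratio is the taller frame.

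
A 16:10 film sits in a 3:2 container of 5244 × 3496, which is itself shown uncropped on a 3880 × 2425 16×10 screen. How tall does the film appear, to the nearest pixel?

2273 px

Inside the 5244×3496 canvas the film is width-limited at 5244.00 × 3277.50.
The 3:2 canvas is height-limited in 3880×2425, giving 3637.50 × 2425.00; scale factor 0.6936.
The film scales with it: height 3277.50 × 0.6936 ≈ 2273.44.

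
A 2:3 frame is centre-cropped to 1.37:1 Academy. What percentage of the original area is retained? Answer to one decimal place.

48.7%

Going from 2:3 to 1.37:1 Academy means cutting height while keeping width.
(0.667)/(1.370) ≈ 0.487 of the area survives.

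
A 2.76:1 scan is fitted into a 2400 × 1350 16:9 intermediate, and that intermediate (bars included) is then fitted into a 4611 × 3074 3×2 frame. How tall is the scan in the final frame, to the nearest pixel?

1671 px

Inside the 2400×1350 canvas the scan is width-limited at 2400.00 × 869.57.
Second fit — the 16:9 canvas into 4611×3074 spans the width: 4611.00 × 2593.69 (×1.9212 from 2400×1350).
The scan scales with it: height 869.57 × 1.9212 ≈ 1670.65.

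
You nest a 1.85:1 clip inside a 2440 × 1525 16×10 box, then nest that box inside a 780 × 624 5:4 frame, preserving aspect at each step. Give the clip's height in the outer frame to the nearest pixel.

1.85:1 in 2440×1525: fills the width, so the clip is 2440.00 × 1318.92.
The 16×10 canvas is width-limited in 780×624, giving 780.00 × 487.50; scale factor 0.3197.
So the clip's height is 1318.92 × 0.3197 ≈ 421.62.

422 px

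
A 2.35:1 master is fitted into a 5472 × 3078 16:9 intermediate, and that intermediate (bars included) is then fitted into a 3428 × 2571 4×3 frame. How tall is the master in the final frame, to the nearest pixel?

Inside the 5472×3078 canvas the master is width-limited at 5472.00 × 2328.51.
The 16:9 canvas is width-limited in 3428×2571, giving 3428.00 × 1928.25; scale factor 0.6265.
So the master's height is 2328.51 × 0.6265 ≈ 1458.72.

1459 px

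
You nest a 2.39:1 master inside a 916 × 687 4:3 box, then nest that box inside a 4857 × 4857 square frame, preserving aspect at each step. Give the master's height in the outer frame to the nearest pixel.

2.39:1 in 916×687: fills the width, so the master is 916.00 × 383.26.
The 4:3 canvas is width-limited in 4857×4857, giving 4857.00 × 3642.75; scale factor 5.3024.
Applying the same ×5.3024: 383.26 → 2032.22.

2032 px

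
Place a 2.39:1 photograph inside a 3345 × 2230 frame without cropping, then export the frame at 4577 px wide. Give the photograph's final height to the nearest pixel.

1915 px

In the 3345×2230 frame the photograph fills the width: height = 3345 / 2.390 ≈ 1399.58 px.
Scaling 3345 → 4577 is ×1.3683, so the height becomes 1399.58 × 1.3683 ≈ 1915.06 px.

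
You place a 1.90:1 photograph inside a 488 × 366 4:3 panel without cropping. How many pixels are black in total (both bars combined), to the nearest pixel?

53269 pixels

1.90:1 is wider than 4:3, so it spans the full width.
Content height = 488 / 1.900 ≈ 256.8421 px.
Black = 366 − 256.8421 = 109.1579 px.
Across the 488-px span: 109.1579 × 488 ≈ 53269 px.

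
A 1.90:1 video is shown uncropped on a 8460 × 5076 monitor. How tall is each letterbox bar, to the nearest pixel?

Since 1.900 > 1.667, the video is width-limited.
Content height = 8460 / 1.900 ≈ 4452.63 px.
Black = 5076 − 4452.63 = 623.37 px, or 311.68 per bar.

312 px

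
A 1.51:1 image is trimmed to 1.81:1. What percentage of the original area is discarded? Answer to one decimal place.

Going from 1.51:1 to 1.81:1 means cutting height while keeping width.
Area ratio = (1.510)/(1.810) = 83.43%; the remaining 16.57% is cropped out.

16.6%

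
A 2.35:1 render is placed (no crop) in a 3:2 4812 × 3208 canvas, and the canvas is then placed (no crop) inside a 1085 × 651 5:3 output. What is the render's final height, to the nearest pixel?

416 px

Inside the 4812×3208 canvas the render is width-limited at 4812.00 × 2047.66.
3:2 in 1085×651: fills the height, so the intermediate becomes 976.50 × 651.00 — a scale of ×0.2029.
So the render's height is 2047.66 × 0.2029 ≈ 415.53.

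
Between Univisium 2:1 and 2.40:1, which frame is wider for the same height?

2.40:1

Univisium 2:1 = 2 and 2.4; 2.4 > 2.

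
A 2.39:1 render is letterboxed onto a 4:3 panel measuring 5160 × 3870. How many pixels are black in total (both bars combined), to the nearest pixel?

8828782 pixels

Since 2.390 > 1.333, the render is width-limited.
Content height = 5160 / 2.390 ≈ 2158.9958 px.
Leftover height: 3870 − 2158.9958 = 1711.0042 px.
Bar area = 1711.0042 × 5160 ≈ 8828782 px.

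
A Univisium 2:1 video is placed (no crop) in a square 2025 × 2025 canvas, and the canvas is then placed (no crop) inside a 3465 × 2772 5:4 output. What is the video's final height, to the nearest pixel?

1386 px

First fit — Univisium 2:1 into 2025×2025 spans the width: 2025.00 × 1012.50.
Second fit — the square canvas into 3465×2772 spans the height: 2772.00 × 2772.00 (×1.3689 from 2025×2025).
So the video's height is 1012.50 × 1.3689 ≈ 1386.00.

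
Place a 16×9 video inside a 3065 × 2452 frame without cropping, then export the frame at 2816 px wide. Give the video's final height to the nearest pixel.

In the 3065×2452 frame the video fills the width: height = 3065 × 9/16 ≈ 1724.06 px.
The frame scales by 2816/3065 = 0.9188; 1724.06 × 0.9188 ≈ 1584.00 px.

1584 px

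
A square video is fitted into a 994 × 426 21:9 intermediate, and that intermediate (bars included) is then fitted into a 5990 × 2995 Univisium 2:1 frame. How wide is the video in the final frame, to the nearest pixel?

2567 px

square in 994×426: fills the height, so the video is 426.00 × 426.00.
21:9 in 5990×2995: fills the width, so the intermediate becomes 5990.00 × 2567.14 — a scale of ×6.0262.
So the video's width is 426.00 × 6.0262 ≈ 2567.14.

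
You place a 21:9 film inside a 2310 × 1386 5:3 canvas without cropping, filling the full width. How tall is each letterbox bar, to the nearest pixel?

Content height = 2310 × 9/21 ≈ 990.00 px.
Black = 1386 − 990.00 = 396.00 px, or 198.00 per bar.

198 px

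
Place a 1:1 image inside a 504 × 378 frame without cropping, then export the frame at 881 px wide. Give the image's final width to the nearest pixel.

661 px

At 504×378 the image is height-limited, so width = 378 × 1/1 ≈ 378.00 px.
Scaling 504 → 881 is ×1.7480, so the width becomes 378.00 × 1.7480 ≈ 660.75 px.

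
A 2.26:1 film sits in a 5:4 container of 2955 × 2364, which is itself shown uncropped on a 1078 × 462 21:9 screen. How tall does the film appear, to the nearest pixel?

256 px

Inside the 2955×2364 canvas the film is width-limited at 2955.00 × 1307.52.
The 5:4 canvas is height-limited in 1078×462, giving 577.50 × 462.00; scale factor 0.1954.
Applying the same ×0.1954: 1307.52 → 255.53.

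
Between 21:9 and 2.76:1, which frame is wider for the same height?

2.76:1

21:9 = 2.333 and 2.76; 2.76 > 2.333.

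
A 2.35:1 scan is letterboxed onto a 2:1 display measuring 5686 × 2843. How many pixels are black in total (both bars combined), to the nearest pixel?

2.35:1 (2.350) > 2:1 (2.000), so the scan fills the width.
That makes the image 2419.5745 px tall (5686 / 2.350).
2843 − 2419.5745 = 423.4255 px of bars.
Bar area = 423.4255 × 5686 ≈ 2407598 px.

2407598 pixels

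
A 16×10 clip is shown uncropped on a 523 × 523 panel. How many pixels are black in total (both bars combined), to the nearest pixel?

102573 pixels

16×10 is wider than 1:1, so it spans the full width.
That makes the image 326.8750 px tall (523 × 10/16).
Black = 523 − 326.8750 = 196.1250 px.
Across the 523-px span: 196.1250 × 523 ≈ 102573 px.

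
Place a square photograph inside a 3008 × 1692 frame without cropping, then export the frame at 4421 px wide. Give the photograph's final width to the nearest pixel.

2487 px

In the 3008×1692 frame the photograph fills the height: width = 1692 × 1/1 ≈ 1692.00 px.
The frame scales by 4421/3008 = 1.4697; 1692.00 × 1.4697 ≈ 2486.81 px.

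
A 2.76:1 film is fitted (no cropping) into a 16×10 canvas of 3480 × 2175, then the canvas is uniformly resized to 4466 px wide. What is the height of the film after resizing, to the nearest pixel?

1618 px

Fitted into 3480×2175, the film spans the width; its height is 3480 / 2.760 ≈ 1260.87 px.
Resizing to 4466 px wide multiplies everything by 1.2833: 1260.87 → 1618.12 px.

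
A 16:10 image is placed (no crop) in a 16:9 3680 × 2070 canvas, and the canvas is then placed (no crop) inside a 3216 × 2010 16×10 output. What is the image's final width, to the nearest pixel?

2894 px

First fit — 16:10 into 3680×2070 spans the height: 3312.00 × 2070.00.
16:9 in 3216×2010: fills the width, so the intermediate becomes 3216.00 × 1809.00 — a scale of ×0.8739.
So the image's width is 3312.00 × 0.8739 ≈ 2894.40.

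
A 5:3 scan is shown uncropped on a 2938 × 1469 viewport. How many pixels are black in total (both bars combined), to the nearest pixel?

719320 pixels

5:3 (1.667) < Univisium 2:1 (2.000), so the scan fills the height.
That makes the image 2448.3333 px wide (1469 × 5/3).
Leftover width: 2938 − 2448.3333 = 489.6667 px.
That's 489.6667 × 1469 ≈ 719320 black pixels.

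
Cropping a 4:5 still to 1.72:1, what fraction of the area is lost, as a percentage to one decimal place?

53.5%

1.72:1 is wider than 4:5, so the crop keeps the full width and trims the height.
Area ratio = (0.800)/(1.720) = 46.51%; the remaining 53.49% is cropped out.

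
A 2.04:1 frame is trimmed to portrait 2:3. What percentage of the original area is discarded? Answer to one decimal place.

67.3%

portrait 2:3 is narrower than 2.04:1, so the crop keeps the full height and trims the width.
(0.667)/(2.040) ≈ 0.327 of the area survives, leaving 67.32% discarded.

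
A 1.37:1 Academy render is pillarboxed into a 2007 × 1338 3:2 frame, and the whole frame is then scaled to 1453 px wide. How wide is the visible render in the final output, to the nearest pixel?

1327 px

Fitted into 2007×1338, the render spans the height; its width is 1338 × 1.370 ≈ 1833.06 px.
The frame scales by 1453/2007 = 0.7240; 1833.06 × 0.7240 ≈ 1327.07 px.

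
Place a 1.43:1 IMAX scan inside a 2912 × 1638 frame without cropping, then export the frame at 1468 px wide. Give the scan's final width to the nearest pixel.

1181 px

In the 2912×1638 frame the scan fills the height: width = 1638 × 1.430 ≈ 2342.34 px.
Resizing to 1468 px wide multiplies everything by 0.5041: 2342.34 → 1180.82 px.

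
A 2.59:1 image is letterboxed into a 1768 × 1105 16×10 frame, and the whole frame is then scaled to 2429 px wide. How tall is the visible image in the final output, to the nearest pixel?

938 px

In the 1768×1105 frame the image fills the width: height = 1768 / 2.590 ≈ 682.63 px.
Resizing to 2429 px wide multiplies everything by 1.3739: 682.63 → 937.84 px.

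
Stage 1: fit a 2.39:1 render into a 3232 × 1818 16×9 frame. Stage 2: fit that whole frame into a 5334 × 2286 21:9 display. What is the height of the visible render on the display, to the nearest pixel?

First fit — 2.39:1 into 3232×1818 spans the width: 3232.00 × 1352.30.
Second fit — the 16×9 canvas into 5334×2286 spans the height: 4064.00 × 2286.00 (×1.2574 from 3232×1818).
Applying the same ×1.2574: 1352.30 → 1700.42.

1700 px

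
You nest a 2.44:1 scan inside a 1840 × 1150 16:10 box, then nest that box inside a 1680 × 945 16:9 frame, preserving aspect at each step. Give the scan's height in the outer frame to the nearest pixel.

620 px

First fit — 2.44:1 into 1840×1150 spans the width: 1840.00 × 754.10.
16:10 in 1680×945: fills the height, so the intermediate becomes 1512.00 × 945.00 — a scale of ×0.8217.
So the scan's height is 754.10 × 0.8217 ≈ 619.67.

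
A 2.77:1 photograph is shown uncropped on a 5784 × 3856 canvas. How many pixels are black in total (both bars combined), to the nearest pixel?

10225611 pixels

2.77:1 is wider than 3×2, so it spans the full width.
That makes the image 2088.0866 px tall (5784 / 2.770).
Black = 3856 − 2088.0866 = 1767.9134 px.
Bar area = 1767.9134 × 5784 ≈ 10225611 px.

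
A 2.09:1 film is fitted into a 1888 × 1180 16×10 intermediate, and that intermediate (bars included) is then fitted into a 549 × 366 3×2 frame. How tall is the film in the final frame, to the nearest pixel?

263 px

2.09:1 in 1888×1180: fills the width, so the film is 1888.00 × 903.35.
Second fit — the 16×10 canvas into 549×366 spans the width: 549.00 × 343.12 (×0.2908 from 1888×1180).
So the film's height is 903.35 × 0.2908 ≈ 262.68.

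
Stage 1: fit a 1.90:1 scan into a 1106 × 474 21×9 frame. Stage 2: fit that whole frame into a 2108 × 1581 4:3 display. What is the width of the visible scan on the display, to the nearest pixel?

Inside the 1106×474 canvas the scan is height-limited at 900.60 × 474.00.
The 21×9 canvas is width-limited in 2108×1581, giving 2108.00 × 903.43; scale factor 1.9060.
Applying the same ×1.9060: 900.60 → 1716.51.

1717 px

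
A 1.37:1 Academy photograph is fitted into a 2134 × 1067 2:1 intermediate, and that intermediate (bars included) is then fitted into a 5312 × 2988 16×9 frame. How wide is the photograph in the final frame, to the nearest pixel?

1.37:1 Academy in 2134×1067: fills the height, so the photograph is 1461.79 × 1067.00.
2:1 in 5312×2988: fills the width, so the intermediate becomes 5312.00 × 2656.00 — a scale of ×2.4892.
So the photograph's width is 1461.79 × 2.4892 ≈ 3638.72.

3639 px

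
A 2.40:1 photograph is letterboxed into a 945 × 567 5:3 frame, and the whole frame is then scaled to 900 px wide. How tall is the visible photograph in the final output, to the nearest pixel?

In the 945×567 frame the photograph fills the width: height = 945 / 2.400 ≈ 393.75 px.
The frame scales by 900/945 = 0.9524; 393.75 × 0.9524 ≈ 375.00 px.

375 px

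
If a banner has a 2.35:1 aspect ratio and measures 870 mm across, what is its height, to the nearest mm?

At 2.35:1, 870 / 2.350 ≈ 370.21.

370 mm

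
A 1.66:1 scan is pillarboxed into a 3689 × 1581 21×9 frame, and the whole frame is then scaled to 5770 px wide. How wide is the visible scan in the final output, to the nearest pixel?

4105 px

In the 3689×1581 frame the scan fills the height: width = 1581 × 1.660 ≈ 2624.46 px.
The frame scales by 5770/3689 = 1.5641; 2624.46 × 1.5641 ≈ 4104.94 px.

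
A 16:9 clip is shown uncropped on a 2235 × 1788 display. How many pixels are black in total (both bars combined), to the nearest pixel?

1186366 pixels

16:9 is wider than 5:4, so it spans the full width.
The clip is 2235 × 9/16 ≈ 1257.1875 px tall.
Black = 1788 − 1257.1875 = 530.8125 px.
That's 530.8125 × 2235 ≈ 1186366 black pixels.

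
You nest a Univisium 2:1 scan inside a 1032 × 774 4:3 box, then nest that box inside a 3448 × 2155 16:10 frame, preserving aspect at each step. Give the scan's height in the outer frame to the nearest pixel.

1437 px

First fit — Univisium 2:1 into 1032×774 spans the width: 1032.00 × 516.00.
The 4:3 canvas is height-limited in 3448×2155, giving 2873.33 × 2155.00; scale factor 2.7842.
Applying the same ×2.7842: 516.00 → 1436.67.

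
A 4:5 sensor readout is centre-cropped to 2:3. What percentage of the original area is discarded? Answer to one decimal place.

16.7%

2:3 is narrower than 4:5, so the crop keeps the full height and trims the width.
(0.667)/(0.800) ≈ 0.833 of the area survives, leaving 16.67% discarded.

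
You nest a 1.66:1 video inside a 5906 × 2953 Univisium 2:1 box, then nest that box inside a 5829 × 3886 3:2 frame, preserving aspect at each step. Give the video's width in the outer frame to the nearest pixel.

4838 px

1.66:1 in 5906×2953: fills the height, so the video is 4901.98 × 2953.00.
Univisium 2:1 in 5829×3886: fills the width, so the intermediate becomes 5829.00 × 2914.50 — a scale of ×0.9870.
The video scales with it: width 4901.98 × 0.9870 ≈ 4838.07.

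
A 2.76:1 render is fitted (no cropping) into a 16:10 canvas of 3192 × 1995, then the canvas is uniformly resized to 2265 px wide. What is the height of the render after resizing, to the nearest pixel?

In the 3192×1995 frame the render fills the width: height = 3192 / 2.760 ≈ 1156.52 px.
Scaling 3192 → 2265 is ×0.7096, so the height becomes 1156.52 × 0.7096 ≈ 820.65 px.

821 px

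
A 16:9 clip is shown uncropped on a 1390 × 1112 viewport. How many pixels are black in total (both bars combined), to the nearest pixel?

Since 1.778 > 1.250, the clip is width-limited.
That makes the image 781.8750 px tall (1390 × 9/16).
Leftover height: 1112 − 781.8750 = 330.1250 px.
Bar area = 330.1250 × 1390 ≈ 458874 px.

458874 pixels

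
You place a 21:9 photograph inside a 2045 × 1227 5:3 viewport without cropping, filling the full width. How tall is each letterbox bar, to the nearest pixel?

Content height = 2045 × 9/21 ≈ 876.43 px.
Leftover height: 1227 − 876.43 = 350.57 px → 175.29 each side.

175 px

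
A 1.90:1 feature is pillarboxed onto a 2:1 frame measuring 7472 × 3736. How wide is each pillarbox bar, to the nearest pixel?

Since 1.900 < 2.000, the feature is height-limited.
That makes the image 7098.40 px wide (3736 × 1.900).
Leftover width: 7472 − 7098.40 = 373.60 px → 186.80 each side.

187 px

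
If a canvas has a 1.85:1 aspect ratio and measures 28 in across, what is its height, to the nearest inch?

At 1.85:1, 28 / 1.850 ≈ 15.14.

15 in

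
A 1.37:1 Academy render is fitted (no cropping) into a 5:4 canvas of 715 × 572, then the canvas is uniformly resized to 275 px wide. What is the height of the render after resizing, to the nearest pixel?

At 715×572 the render is width-limited, so height = 715 / 1.370 ≈ 521.90 px.
Scaling 715 → 275 is ×0.3846, so the height becomes 521.90 × 0.3846 ≈ 200.73 px.

201 px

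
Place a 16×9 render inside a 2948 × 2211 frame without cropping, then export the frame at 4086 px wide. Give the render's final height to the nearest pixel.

Fitted into 2948×2211, the render spans the width; its height is 2948 × 9/16 ≈ 1658.25 px.
The frame scales by 4086/2948 = 1.3860; 1658.25 × 1.3860 ≈ 2298.38 px.

2298 px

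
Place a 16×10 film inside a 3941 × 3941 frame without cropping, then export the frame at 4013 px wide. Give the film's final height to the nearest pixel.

In the 3941×3941 frame the film fills the width: height = 3941 × 10/16 ≈ 2463.12 px.
Scaling 3941 → 4013 is ×1.0183, so the height becomes 2463.12 × 1.0183 ≈ 2508.12 px.

2508 px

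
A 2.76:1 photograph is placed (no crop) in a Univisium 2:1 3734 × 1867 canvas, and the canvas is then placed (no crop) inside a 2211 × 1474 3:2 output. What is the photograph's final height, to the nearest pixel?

801 px

First fit — 2.76:1 into 3734×1867 spans the width: 3734.00 × 1352.90.
Second fit — the Univisium 2:1 canvas into 2211×1474 spans the width: 2211.00 × 1105.50 (×0.5921 from 3734×1867).
Applying the same ×0.5921: 1352.90 → 801.09.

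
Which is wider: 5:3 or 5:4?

5:3

5:3 = 1.667 and 5:4 = 1.25; 1.667 > 1.25.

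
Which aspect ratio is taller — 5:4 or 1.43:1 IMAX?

5:4 = 1.25 and 1.43; 1.43 > 1.25. The smaller width-to-height ratio is the taller frame.

5:4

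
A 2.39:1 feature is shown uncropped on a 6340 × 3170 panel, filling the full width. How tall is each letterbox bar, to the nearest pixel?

The feature is 6340 / 2.390 ≈ 2652.72 px tall.
Black = 3170 − 2652.72 = 517.28 px, or 258.64 per bar.

259 px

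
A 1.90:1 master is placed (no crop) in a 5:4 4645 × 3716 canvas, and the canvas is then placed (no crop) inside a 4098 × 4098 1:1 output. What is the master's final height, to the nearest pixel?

2157 px

1.90:1 in 4645×3716: fills the width, so the master is 4645.00 × 2444.74.
The 5:4 canvas is width-limited in 4098×4098, giving 4098.00 × 3278.40; scale factor 0.8822.
So the master's height is 2444.74 × 0.8822 ≈ 2156.84.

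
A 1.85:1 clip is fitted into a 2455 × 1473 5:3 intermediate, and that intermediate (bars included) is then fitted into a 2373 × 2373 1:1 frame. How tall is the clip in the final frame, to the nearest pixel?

1283 px

First fit — 1.85:1 into 2455×1473 spans the width: 2455.00 × 1327.03.
The 5:3 canvas is width-limited in 2373×2373, giving 2373.00 × 1423.80; scale factor 0.9666.
So the clip's height is 1327.03 × 0.9666 ≈ 1282.70.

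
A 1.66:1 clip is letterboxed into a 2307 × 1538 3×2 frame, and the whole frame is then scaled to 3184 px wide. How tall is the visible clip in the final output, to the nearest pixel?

In the 2307×1538 frame the clip fills the width: height = 2307 / 1.660 ≈ 1389.76 px.
Scaling 2307 → 3184 is ×1.3801, so the height becomes 1389.76 × 1.3801 ≈ 1918.07 px.

1918 px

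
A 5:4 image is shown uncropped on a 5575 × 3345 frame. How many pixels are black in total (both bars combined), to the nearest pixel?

Since 1.250 < 1.667, the image is height-limited.
That makes the image 4181.2500 px wide (3345 × 5/4).
5575 − 4181.2500 = 1393.7500 px of bars.
That's 1393.7500 × 3345 ≈ 4662094 black pixels.

4662094 pixels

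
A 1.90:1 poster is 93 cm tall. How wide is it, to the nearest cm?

177 cm

Width = 93 × 1.900 = 176.70.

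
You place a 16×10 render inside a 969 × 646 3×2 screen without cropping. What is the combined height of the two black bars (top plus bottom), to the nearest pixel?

40 px

Since 1.600 > 1.500, the render is width-limited.
Content height = 969 × 10/16 ≈ 605.62 px.
646 − 605.62 = 40.38 px of bars.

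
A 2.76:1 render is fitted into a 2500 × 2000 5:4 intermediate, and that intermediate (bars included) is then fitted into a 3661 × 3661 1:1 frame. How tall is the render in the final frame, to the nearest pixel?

First fit — 2.76:1 into 2500×2000 spans the width: 2500.00 × 905.80.
5:4 in 3661×3661: fills the width, so the intermediate becomes 3661.00 × 2928.80 — a scale of ×1.4644.
The render scales with it: height 905.80 × 1.4644 ≈ 1326.45.

1326 px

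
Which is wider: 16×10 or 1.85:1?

16×10 = 1.6 and 1.85; 1.85 > 1.6.

1.85:1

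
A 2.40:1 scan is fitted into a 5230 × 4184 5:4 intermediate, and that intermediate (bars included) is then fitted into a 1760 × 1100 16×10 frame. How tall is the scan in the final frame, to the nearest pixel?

573 px

Inside the 5230×4184 canvas the scan is width-limited at 5230.00 × 2179.17.
Second fit — the 5:4 canvas into 1760×1100 spans the height: 1375.00 × 1100.00 (×0.2629 from 5230×4184).
So the scan's height is 2179.17 × 0.2629 ≈ 572.92.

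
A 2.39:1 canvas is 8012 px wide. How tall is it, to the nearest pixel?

Height = 8012 / 2.390 = 3352.30.

3352 px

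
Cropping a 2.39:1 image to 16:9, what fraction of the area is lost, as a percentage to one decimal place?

25.6%

16:9 is narrower than 2.39:1, so the crop keeps the full height and trims the width.
Fraction kept = (1.778)/(2.390) ≈ 74.38%, so 25.62% is lost.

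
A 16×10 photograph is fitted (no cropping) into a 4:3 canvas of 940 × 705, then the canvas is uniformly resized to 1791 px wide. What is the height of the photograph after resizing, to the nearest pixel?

Fitted into 940×705, the photograph spans the width; its height is 940 × 10/16 ≈ 587.50 px.
Scaling 940 → 1791 is ×1.9053, so the height becomes 587.50 × 1.9053 ≈ 1119.38 px.

1119 px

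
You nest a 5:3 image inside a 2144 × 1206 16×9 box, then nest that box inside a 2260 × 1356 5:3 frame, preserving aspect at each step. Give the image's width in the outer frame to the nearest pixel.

2119 px

Inside the 2144×1206 canvas the image is height-limited at 2010.00 × 1206.00.
The 16×9 canvas is width-limited in 2260×1356, giving 2260.00 × 1271.25; scale factor 1.0541.
So the image's width is 2010.00 × 1.0541 ≈ 2118.75.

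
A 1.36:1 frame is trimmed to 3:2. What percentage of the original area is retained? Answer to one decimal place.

90.7%

Going from 1.36:1 to 3:2 means cutting height while keeping width.
Fraction kept = (1.360)/(1.500) ≈ 90.67%.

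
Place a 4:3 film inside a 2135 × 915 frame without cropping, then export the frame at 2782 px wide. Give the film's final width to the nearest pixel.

1590 px

In the 2135×915 frame the film fills the height: width = 915 × 4/3 ≈ 1220.00 px.
Scaling 2135 → 2782 is ×1.3030, so the width becomes 1220.00 × 1.3030 ≈ 1589.71 px.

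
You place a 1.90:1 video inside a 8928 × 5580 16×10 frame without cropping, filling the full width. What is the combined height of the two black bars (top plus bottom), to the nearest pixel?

Content height = 8928 / 1.900 ≈ 4698.95 px.
Black = 5580 − 4698.95 = 881.05 px.

881 px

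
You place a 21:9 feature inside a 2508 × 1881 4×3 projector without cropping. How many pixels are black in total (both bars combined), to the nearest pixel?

2021806 pixels

21:9 is wider than 4×3, so it spans the full width.
Content height = 2508 × 9/21 ≈ 1074.8571 px.
Black = 1881 − 1074.8571 = 806.1429 px.
Across the 2508-px span: 806.1429 × 2508 ≈ 2021806 px.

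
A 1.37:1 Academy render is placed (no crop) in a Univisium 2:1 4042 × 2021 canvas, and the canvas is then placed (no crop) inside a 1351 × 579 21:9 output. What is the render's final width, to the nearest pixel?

793 px

Inside the 4042×2021 canvas the render is height-limited at 2768.77 × 2021.00.
Second fit — the Univisium 2:1 canvas into 1351×579 spans the height: 1158.00 × 579.00 (×0.2865 from 4042×2021).
So the render's width is 2768.77 × 0.2865 ≈ 793.23.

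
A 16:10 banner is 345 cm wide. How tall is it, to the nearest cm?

Height = 345 / 16 × 10 = 215.62.

216 cm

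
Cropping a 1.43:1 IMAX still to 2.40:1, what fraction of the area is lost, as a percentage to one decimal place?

The width stays; only height is cut (since 2.40:1 is wider than 1.43:1 IMAX).
(1.430)/(2.400) ≈ 0.596 of the area survives, leaving 40.42% discarded.

40.4%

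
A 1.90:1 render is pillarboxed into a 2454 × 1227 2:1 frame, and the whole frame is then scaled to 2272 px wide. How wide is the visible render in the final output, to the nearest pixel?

2158 px

In the 2454×1227 frame the render fills the height: width = 1227 × 1.900 ≈ 2331.30 px.
Scaling 2454 → 2272 is ×0.9258, so the width becomes 2331.30 × 0.9258 ≈ 2158.40 px.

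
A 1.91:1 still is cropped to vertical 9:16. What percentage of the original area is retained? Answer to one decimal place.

29.5%

vertical 9:16 is narrower than 1.91:1, so the crop keeps the full height and trims the width.
(0.562)/(1.910) ≈ 0.295 of the area survives.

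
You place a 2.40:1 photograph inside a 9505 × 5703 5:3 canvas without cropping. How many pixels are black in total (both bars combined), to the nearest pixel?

2.40:1 (2.400) > 5:3 (1.667), so the photograph fills the width.
The photograph is 9505 / 2.400 ≈ 3960.4167 px tall.
Leftover height: 5703 − 3960.4167 = 1742.5833 px.
Bar area = 1742.5833 × 9505 ≈ 16563255 px.

16563255 pixels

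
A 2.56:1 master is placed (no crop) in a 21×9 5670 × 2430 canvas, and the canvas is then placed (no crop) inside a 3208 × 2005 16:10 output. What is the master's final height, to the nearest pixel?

1253 px

2.56:1 in 5670×2430: fills the width, so the master is 5670.00 × 2214.84.
The 21×9 canvas is width-limited in 3208×2005, giving 3208.00 × 1374.86; scale factor 0.5658.
The master scales with it: height 2214.84 × 0.5658 ≈ 1253.12.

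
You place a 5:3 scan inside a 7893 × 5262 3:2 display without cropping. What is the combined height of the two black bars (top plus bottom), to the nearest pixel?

5:3 is wider than 3:2, so it spans the full width.
That makes the image 4735.80 px tall (7893 × 3/5).
Black = 5262 − 4735.80 = 526.20 px.

526 px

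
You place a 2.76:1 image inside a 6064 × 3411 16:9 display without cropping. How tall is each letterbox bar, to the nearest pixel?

Since 2.760 > 1.778, the image is width-limited.
The image is 6064 / 2.760 ≈ 2197.10 px tall.
3411 − 2197.10 = 1213.90 px of bars (606.95 each).

607 px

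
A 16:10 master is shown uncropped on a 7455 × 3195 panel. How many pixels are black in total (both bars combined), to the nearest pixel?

Since 1.600 < 2.333, the master is height-limited.
Content width = 3195 × 16/10 ≈ 5112.0000 px.
7455 − 5112.0000 = 2343.0000 px of bars.
Across the 3195-px span: 2343.0000 × 3195 ≈ 7485885 px.

7485885 pixels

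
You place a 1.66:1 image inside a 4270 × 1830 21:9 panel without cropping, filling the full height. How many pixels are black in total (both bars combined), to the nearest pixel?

2254926 pixels

Content width = 1830 × 1.660 ≈ 3037.8000 px.
Leftover width: 4270 − 3037.8000 = 1232.2000 px.
Bar area = 1232.2000 × 1830 ≈ 2254926 px.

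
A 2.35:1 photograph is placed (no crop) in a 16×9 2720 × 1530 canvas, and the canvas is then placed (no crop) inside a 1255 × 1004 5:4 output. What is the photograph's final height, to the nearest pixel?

Inside the 2720×1530 canvas the photograph is width-limited at 2720.00 × 1157.45.
Second fit — the 16×9 canvas into 1255×1004 spans the width: 1255.00 × 705.94 (×0.4614 from 2720×1530).
Applying the same ×0.4614: 1157.45 → 534.04.

534 px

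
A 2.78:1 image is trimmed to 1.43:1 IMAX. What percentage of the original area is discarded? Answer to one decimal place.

48.6%

1.43:1 IMAX is narrower than 2.78:1, so the crop keeps the full height and trims the width.
Area ratio = (1.430)/(2.780) = 51.44%; the remaining 48.56% is cropped out.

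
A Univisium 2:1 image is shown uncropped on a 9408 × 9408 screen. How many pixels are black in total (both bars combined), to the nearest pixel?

Univisium 2:1 (2.000) > 1:1 (1.000), so the image fills the width.
The image is 9408 × 1/2 ≈ 4704.0000 px tall.
9408 − 4704.0000 = 4704.0000 px of bars.
Bar area = 4704.0000 × 9408 ≈ 44255232 px.

44255232 pixels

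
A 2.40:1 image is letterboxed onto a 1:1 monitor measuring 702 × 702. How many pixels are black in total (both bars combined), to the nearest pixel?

2.40:1 (2.400) > 1:1 (1.000), so the image fills the width.
The image is 702 / 2.400 ≈ 292.5000 px tall.
Black = 702 − 292.5000 = 409.5000 px.
Across the 702-px span: 409.5000 × 702 ≈ 287469 px.

287469 pixels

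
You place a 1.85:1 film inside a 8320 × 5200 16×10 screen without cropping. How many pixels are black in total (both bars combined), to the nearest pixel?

5846486 pixels

Since 1.850 > 1.600, the film is width-limited.
That makes the image 4497.2973 px tall (8320 / 1.850).
Black = 5200 − 4497.2973 = 702.7027 px.
That's 702.7027 × 8320 ≈ 5846486 black pixels.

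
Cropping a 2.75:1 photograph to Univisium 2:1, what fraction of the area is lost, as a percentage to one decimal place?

27.3%

Univisium 2:1 is narrower than 2.75:1, so the crop keeps the full height and trims the width.
Fraction kept = (2.000)/(2.750) ≈ 72.73%, so 27.27% is lost.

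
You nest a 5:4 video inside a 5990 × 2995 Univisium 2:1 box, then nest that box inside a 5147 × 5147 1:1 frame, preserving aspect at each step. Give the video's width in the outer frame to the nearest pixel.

3217 px

5:4 in 5990×2995: fills the height, so the video is 3743.75 × 2995.00.
Second fit — the Univisium 2:1 canvas into 5147×5147 spans the width: 5147.00 × 2573.50 (×0.8593 from 5990×2995).
The video scales with it: width 3743.75 × 0.8593 ≈ 3216.88.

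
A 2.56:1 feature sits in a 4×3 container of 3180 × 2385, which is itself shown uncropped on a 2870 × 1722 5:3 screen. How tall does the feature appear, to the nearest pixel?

897 px

First fit — 2.56:1 into 3180×2385 spans the width: 3180.00 × 1242.19.
4×3 in 2870×1722: fills the height, so the intermediate becomes 2296.00 × 1722.00 — a scale of ×0.7220.
Applying the same ×0.7220: 1242.19 → 896.88.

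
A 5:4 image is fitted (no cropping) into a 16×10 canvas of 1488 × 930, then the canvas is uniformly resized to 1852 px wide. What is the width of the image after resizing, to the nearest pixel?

At 1488×930 the image is height-limited, so width = 930 × 5/4 ≈ 1162.50 px.
The frame scales by 1852/1488 = 1.2446; 1162.50 × 1.2446 ≈ 1446.88 px.

1447 px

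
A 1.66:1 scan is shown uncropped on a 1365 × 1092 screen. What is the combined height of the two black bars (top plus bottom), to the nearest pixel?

Since 1.660 > 1.250, the scan is width-limited.
That makes the image 822.29 px tall (1365 / 1.660).
Black = 1092 − 822.29 = 269.71 px.

270 px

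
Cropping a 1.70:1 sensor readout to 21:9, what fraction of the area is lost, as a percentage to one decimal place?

27.1%

Going from 1.70:1 to 21:9 means cutting height while keeping width.
Fraction kept = (1.700)/(2.333) ≈ 72.86%, so 27.14% is lost.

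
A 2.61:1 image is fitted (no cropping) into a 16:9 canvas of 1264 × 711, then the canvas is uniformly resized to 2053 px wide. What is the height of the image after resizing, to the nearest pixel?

787 px

In the 1264×711 frame the image fills the width: height = 1264 / 2.610 ≈ 484.29 px.
Scaling 1264 → 2053 is ×1.6242, so the height becomes 484.29 × 1.6242 ≈ 786.59 px.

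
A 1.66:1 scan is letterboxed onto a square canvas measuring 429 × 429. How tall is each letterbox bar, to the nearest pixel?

85 px

1.66:1 (1.660) > square (1.000), so the scan fills the width.
That makes the image 258.43 px tall (429 / 1.660).
Black = 429 − 258.43 = 170.57 px, or 85.28 per bar.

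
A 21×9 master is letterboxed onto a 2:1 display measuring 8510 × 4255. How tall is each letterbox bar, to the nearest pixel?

Since 2.333 > 2.000, the master is width-limited.
Content height = 8510 × 9/21 ≈ 3647.14 px.
Black = 4255 − 3647.14 = 607.86 px, or 303.93 per bar.

304 px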